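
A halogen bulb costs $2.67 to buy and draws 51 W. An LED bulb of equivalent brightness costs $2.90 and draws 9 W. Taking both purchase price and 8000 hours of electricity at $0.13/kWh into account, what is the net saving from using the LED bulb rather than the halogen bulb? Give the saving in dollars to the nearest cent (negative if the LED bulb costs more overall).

$43.45

halogen bulb: $2.67 + (51/1000) kW × 8000 h × $0.13 = $2.67 + $53.04 = $55.71
LED bulb: $2.90 + (9/1000) kW × 8000 h × $0.13 = $2.90 + $9.36 = $12.26
Saving = $55.71 − $12.26 = $43.45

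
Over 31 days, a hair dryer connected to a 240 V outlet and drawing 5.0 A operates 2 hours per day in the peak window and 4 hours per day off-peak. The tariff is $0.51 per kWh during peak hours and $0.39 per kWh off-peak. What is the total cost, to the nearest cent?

Power = 5.0 A × 240 V = 1200 W = 1.2 kW
Peak energy = 1.2 kW × 2 h × 31 = 74.4 kWh
Off-peak energy = 1.2 kW × 4 h × 31 = 148.8 kWh
Cost = 74.4 × $0.51 + 148.8 × $0.39 = $37.944 + $58.032 = $95.98

$95.98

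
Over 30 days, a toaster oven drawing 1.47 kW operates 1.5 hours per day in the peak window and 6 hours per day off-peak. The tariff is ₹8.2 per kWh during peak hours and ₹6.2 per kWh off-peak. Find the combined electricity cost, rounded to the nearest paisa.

Peak energy = 1.47 kW × 1.5 h × 30 = 66.15 kWh
Off-peak energy = 1.47 kW × 6 h × 30 = 264.6 kWh
Cost = 66.15 × ₹8.2 + 264.6 × ₹6.2 = ₹542.43 + ₹1640.52 = ₹2182.95

₹2182.95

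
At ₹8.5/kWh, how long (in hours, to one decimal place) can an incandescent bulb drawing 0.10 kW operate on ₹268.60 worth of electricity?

316.0 h

Energy available = ₹268.60 ÷ ₹8.5/kWh = 31.6 kWh
Hours = 31.6 kWh ÷ 0.1 kW = 316.0 h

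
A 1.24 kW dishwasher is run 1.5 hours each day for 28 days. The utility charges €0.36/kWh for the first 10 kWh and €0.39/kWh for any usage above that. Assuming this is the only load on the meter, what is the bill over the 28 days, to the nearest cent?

Runtime = 1.5 h/day × 28 days = 42 h
Energy = 1.24 kW × 42 h = 52.08 kWh
Tier 1 (0–10 kWh): 10 × €0.36 = €3.6
Above 10 kWh: 42.08 × €0.39 = €16.4112
Bill = €20.01

€20.01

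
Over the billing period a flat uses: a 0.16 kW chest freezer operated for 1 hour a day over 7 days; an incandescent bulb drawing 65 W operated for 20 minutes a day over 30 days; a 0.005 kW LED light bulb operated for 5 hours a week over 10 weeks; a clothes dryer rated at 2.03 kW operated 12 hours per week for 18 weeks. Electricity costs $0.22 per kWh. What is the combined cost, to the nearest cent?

$96.91

chest freezer: Runtime = 1 h/day × 7 days = 7 h
chest freezer: 0.16 kW × 7 h = 1.12 kWh
incandescent bulb: Runtime = 20 min × 30 = 600 min = 10 h
incandescent bulb: 0.065 kW × 10 h = 0.65 kWh
LED light bulb: Runtime = 5 h/week × 10 weeks = 50 h
LED light bulb: 0.005 kW × 50 h = 0.25 kWh
clothes dryer: Runtime = 12 h/week × 18 weeks = 216 h
clothes dryer: 2.03 kW × 216 h = 438.48 kWh
Total energy = 440.5 kWh
Cost = 440.5 × $0.22 = $96.91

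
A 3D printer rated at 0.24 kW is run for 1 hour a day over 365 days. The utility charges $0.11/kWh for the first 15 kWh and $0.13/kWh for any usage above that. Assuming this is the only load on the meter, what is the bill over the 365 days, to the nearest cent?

$11.09

Runtime = 1 h/day × 365 days = 365 h
Energy = 0.24 kW × 365 h = 87.6 kWh
Tier 1 (0–15 kWh): 15 × $0.11 = $1.65
Above 15 kWh: 72.6 × $0.13 = $9.438
Bill = $11.09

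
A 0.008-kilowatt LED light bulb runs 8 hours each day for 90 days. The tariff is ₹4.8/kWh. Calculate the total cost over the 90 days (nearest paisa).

Runtime = 8 h/day × 90 days = 720 h
Energy = 0.008 kW × 720 h = 5.76 kWh
Cost = 5.76 kWh × ₹4.8/kWh = ₹27.65

₹27.65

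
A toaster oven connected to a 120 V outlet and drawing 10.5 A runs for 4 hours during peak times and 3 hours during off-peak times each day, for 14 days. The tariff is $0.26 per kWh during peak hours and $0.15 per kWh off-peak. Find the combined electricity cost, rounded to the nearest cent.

Power = 10.5 A × 120 V = 1260 W = 1.26 kW
Peak energy = 1.26 kW × 4 h × 14 = 70.56 kWh
Off-peak energy = 1.26 kW × 3 h × 14 = 52.92 kWh
Cost = 70.56 × $0.26 + 52.92 × $0.15 = $18.3456 + $7.938 = $26.28

$26.28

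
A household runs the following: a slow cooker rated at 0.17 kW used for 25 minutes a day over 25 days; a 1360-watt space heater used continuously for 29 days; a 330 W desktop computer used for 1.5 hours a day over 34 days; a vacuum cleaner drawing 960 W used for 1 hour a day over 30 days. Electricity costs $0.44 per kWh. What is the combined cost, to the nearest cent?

$437.34

slow cooker: Runtime = 25 min × 25 = 625 min = 10.416666… h
slow cooker: 0.17 kW × 10.416666… h = 1.770833… kWh
space heater: Runtime = 24 h × 29 = 696 h
space heater: 1.36 kW × 696 h = 946.56 kWh
desktop computer: Runtime = 1.5 h/day × 34 days = 51 h
desktop computer: 0.33 kW × 51 h = 16.83 kWh
vacuum cleaner: Runtime = 1 h/day × 30 days = 30 h
vacuum cleaner: 0.96 kW × 30 h = 28.8 kWh
Total energy = 993.960833… kWh
Cost = 993.960833… × $0.44 = $437.34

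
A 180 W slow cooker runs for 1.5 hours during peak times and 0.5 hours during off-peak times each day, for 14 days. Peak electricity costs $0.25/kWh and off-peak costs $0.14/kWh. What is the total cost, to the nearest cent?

$1.12

Peak energy = 0.18 kW × 1.5 h × 14 = 3.78 kWh
Off-peak energy = 0.18 kW × 0.5 h × 14 = 1.26 kWh
Cost = 3.78 × $0.25 + 1.26 × $0.14 = $0.945 + $0.1764 = $1.12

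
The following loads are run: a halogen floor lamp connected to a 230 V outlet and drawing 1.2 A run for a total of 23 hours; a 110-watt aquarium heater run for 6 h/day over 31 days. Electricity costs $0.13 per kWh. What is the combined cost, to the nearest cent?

halogen floor lamp: Power = 1.2 A × 230 V = 276 W = 0.276 kW
halogen floor lamp: 0.276 kW × 23 h = 6.348 kWh
aquarium heater: Runtime = 6 h/day × 31 days = 186 h
aquarium heater: 0.11 kW × 186 h = 20.46 kWh
Total energy = 26.808 kWh
Cost = 26.808 × $0.13 = $3.49

$3.49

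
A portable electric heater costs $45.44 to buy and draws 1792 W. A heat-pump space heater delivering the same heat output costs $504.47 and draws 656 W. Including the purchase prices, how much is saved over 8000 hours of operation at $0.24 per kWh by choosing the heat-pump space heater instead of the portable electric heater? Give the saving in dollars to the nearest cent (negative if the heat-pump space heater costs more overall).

portable electric heater: $45.44 + (1792/1000) kW × 8000 h × $0.24 = $45.44 + $3440.64 = $3486.08
heat-pump space heater: $504.47 + (656/1000) kW × 8000 h × $0.24 = $504.47 + $1259.52 = $1763.99
Saving = $3486.08 − $1763.99 = $1722.09

$1722.09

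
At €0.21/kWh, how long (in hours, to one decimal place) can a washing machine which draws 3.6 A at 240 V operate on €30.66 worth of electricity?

Power = 3.6 A × 240 V = 864 W = 0.864 kW
Energy available = €30.66 ÷ €0.21/kWh = 146 kWh
Hours = 146 kWh ÷ 0.864 kW = 169.0 h

169.0 h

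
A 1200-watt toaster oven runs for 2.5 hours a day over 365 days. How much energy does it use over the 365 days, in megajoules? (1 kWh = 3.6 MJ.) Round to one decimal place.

Runtime = 2.5 h/day × 365 days = 912.5 h
Energy = 1.2 kW × 912.5 h = 1095 kWh
= 1095 × 3.6 MJ = 3942.0 MJ

3942.0 MJ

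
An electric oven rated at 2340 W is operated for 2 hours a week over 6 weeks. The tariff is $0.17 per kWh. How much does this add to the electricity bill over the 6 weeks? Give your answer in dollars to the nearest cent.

$4.77

Runtime = 2 h/week × 6 weeks = 12 h
Energy = 2.34 kW × 12 h = 28.08 kWh
Cost = 28.08 kWh × $0.17/kWh = $4.77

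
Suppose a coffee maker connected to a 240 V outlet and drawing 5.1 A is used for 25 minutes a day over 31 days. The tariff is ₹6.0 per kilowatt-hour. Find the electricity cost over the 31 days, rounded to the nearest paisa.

₹94.86

Power = 5.1 A × 240 V = 1224 W = 1.224 kW
Runtime = 25 min × 31 = 775 min = 12.916666… h
Energy = 1.224 kW × 12.916666… h = 15.81 kWh
Cost = 15.81 kWh × ₹6.0/kWh = ₹94.86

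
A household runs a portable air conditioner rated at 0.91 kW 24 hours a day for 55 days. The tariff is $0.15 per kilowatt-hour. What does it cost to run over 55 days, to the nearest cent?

$180.18

Runtime = 24 h × 55 = 1320 h
Energy = 0.91 kW × 1320 h = 1201.2 kWh
Cost = 1201.2 kWh × $0.15/kWh = $180.18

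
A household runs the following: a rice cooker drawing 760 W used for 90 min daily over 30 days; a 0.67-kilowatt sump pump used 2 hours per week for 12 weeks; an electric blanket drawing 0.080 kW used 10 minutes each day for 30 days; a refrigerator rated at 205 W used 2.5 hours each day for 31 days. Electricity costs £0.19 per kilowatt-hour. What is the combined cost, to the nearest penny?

rice cooker: Runtime = 90 min × 30 = 2700 min = 45 h
rice cooker: 0.76 kW × 45 h = 34.2 kWh
sump pump: Runtime = 2 h/week × 12 weeks = 24 h
sump pump: 0.67 kW × 24 h = 16.08 kWh
electric blanket: Runtime = 10 min × 30 = 300 min = 5 h
electric blanket: 0.08 kW × 5 h = 0.4 kWh
refrigerator: Runtime = 2.5 h/day × 31 days = 77.5 h
refrigerator: 0.205 kW × 77.5 h = 15.8875 kWh
Total energy = 66.5675 kWh
Cost = 66.5675 × £0.19 = £12.65

£12.65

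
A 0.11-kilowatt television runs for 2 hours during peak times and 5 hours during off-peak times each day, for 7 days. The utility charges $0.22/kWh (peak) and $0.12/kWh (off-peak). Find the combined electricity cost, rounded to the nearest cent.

$0.80

Peak energy = 0.11 kW × 2 h × 7 = 1.54 kWh
Off-peak energy = 0.11 kW × 5 h × 7 = 3.85 kWh
Cost = 1.54 × $0.22 + 3.85 × $0.12 = $0.3388 + $0.462 = $0.80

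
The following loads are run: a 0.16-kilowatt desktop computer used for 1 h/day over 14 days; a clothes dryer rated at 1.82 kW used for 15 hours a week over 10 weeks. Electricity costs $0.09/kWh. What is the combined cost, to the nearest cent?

desktop computer: Runtime = 1 h/day × 14 days = 14 h
desktop computer: 0.16 kW × 14 h = 2.24 kWh
clothes dryer: Runtime = 15 h/week × 10 weeks = 150 h
clothes dryer: 1.82 kW × 150 h = 273 kWh
Total energy = 275.24 kWh
Cost = 275.24 × $0.09 = $24.77

$24.77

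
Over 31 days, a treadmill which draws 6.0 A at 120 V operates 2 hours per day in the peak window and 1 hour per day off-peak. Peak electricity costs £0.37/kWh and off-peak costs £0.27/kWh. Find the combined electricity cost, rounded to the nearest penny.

Power = 6.0 A × 120 V = 720 W = 0.72 kW
Peak energy = 0.72 kW × 2 h × 31 = 44.64 kWh
Off-peak energy = 0.72 kW × 1 h × 31 = 22.32 kWh
Cost = 44.64 × £0.37 + 22.32 × £0.27 = £16.5168 + £6.0264 = £22.54

£22.54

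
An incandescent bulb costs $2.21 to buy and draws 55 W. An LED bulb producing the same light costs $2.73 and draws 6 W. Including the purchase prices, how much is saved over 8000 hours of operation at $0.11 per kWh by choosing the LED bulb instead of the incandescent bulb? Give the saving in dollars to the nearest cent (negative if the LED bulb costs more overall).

$42.60

incandescent bulb: $2.21 + (55/1000) kW × 8000 h × $0.11 = $2.21 + $48.4 = $50.61
LED bulb: $2.73 + (6/1000) kW × 8000 h × $0.11 = $2.73 + $5.28 = $8.01
Saving = $50.61 − $8.01 = $42.6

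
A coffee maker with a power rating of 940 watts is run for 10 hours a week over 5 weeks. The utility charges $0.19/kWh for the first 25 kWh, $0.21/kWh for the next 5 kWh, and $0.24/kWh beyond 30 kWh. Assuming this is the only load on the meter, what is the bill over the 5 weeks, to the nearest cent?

Runtime = 10 h/week × 5 weeks = 50 h
Energy = 0.94 kW × 50 h = 47 kWh
Tier 1 (0–25 kWh): 25 × $0.19 = $4.75
Tier 2 (25–30 kWh): 5 × $0.21 = $1.05
Above 30 kWh: 17 × $0.24 = $4.08
Bill = $9.88

$9.88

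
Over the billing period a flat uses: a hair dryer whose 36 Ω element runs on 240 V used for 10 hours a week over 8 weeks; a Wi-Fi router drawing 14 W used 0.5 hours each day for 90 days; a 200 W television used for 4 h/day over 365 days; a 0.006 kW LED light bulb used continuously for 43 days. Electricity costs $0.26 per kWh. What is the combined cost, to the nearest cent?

hair dryer: Power = V²/R = 240²/36 = 1600 W = 1.6 kW
hair dryer: Runtime = 10 h/week × 8 weeks = 80 h
hair dryer: 1.6 kW × 80 h = 128 kWh
Wi-Fi router: Runtime = 0.5 h/day × 90 days = 45 h
Wi-Fi router: 0.014 kW × 45 h = 0.63 kWh
television: Runtime = 4 h/day × 365 days = 1460 h
television: 0.2 kW × 1460 h = 292 kWh
LED light bulb: Runtime = 24 h × 43 = 1032 h
LED light bulb: 0.006 kW × 1032 h = 6.192 kWh
Total energy = 426.822 kWh
Cost = 426.822 × $0.26 = $110.97

$110.97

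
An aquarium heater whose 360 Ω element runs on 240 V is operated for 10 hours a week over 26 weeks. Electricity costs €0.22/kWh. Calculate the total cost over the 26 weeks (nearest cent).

Power = V²/R = 240²/360 = 160 W = 0.16 kW
Runtime = 10 h/week × 26 weeks = 260 h
Energy = 0.16 kW × 260 h = 41.6 kWh
Cost = 41.6 kWh × €0.22/kWh = €9.15

€9.15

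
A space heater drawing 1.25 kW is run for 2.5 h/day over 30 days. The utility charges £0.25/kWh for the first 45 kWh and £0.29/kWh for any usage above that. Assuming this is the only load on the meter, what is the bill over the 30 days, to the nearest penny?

Runtime = 2.5 h/day × 30 days = 75 h
Energy = 1.25 kW × 75 h = 93.75 kWh
Tier 1 (0–45 kWh): 45 × £0.25 = £11.25
Above 45 kWh: 48.75 × £0.29 = £14.1375
Bill = £25.39

£25.39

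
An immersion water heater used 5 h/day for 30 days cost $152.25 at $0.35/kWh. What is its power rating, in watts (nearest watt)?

Energy = $152.25 ÷ $0.35/kWh = 435 kWh
Runtime = 5 h/day × 30 days = 150 h
Power = 435 kWh ÷ 150 h = 2.9 kW = 2900 W

2900 W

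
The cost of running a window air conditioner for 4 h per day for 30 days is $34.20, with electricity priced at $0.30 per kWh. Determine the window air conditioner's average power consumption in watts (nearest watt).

Energy = $34.20 ÷ $0.30/kWh = 114 kWh
Runtime = 4 h/day × 30 days = 120 h
Power = 114 kWh ÷ 120 h = 0.95 kW = 950 W

950 W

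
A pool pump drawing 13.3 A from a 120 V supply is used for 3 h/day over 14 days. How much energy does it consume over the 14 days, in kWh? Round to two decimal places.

Power = 13.3 A × 120 V = 1596 W = 1.596 kW
Runtime = 3 h/day × 14 days = 42 h
Energy = 1.596 kW × 42 h = 67.032 kWh ≈ 67.03 kWh

67.03 kWh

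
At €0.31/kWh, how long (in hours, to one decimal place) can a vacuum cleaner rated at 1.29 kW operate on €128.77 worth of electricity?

Energy available = €128.77 ÷ €0.31/kWh = 415.3871 kWh
Hours = 415.3871 kWh ÷ 1.29 kW = 322.0 h

322.0 h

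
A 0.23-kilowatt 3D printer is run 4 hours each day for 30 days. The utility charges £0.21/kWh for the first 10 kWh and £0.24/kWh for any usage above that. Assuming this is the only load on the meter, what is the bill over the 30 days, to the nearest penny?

Runtime = 4 h/day × 30 days = 120 h
Energy = 0.23 kW × 120 h = 27.6 kWh
Tier 1 (0–10 kWh): 10 × £0.21 = £2.1
Above 10 kWh: 17.6 × £0.24 = £4.224
Bill = £6.32

£6.32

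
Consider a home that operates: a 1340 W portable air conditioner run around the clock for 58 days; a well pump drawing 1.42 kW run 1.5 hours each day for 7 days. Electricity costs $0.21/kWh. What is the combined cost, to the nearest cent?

portable air conditioner: Runtime = 24 h × 58 = 1392 h
portable air conditioner: 1.34 kW × 1392 h = 1865.28 kWh
well pump: Runtime = 1.5 h/day × 7 days = 10.5 h
well pump: 1.42 kW × 10.5 h = 14.91 kWh
Total energy = 1880.19 kWh
Cost = 1880.19 × $0.21 = $394.84

$394.84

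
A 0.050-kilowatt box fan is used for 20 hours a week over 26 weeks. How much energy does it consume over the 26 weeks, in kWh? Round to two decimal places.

26.00 kWh

Runtime = 20 h/week × 26 weeks = 520 h
Energy = 0.05 kW × 520 h = 26 kWh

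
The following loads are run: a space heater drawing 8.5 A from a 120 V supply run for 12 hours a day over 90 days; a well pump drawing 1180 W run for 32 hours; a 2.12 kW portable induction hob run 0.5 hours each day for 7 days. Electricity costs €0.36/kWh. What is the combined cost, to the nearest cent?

space heater: Power = 8.5 A × 120 V = 1020 W = 1.02 kW
space heater: Runtime = 12 h/day × 90 days = 1080 h
space heater: 1.02 kW × 1080 h = 1101.6 kWh
well pump: 1.18 kW × 32 h = 37.76 kWh
portable induction hob: Runtime = 0.5 h/day × 7 days = 3.5 h
portable induction hob: 2.12 kW × 3.5 h = 7.42 kWh
Total energy = 1146.78 kWh
Cost = 1146.78 × €0.36 = €412.84

€412.84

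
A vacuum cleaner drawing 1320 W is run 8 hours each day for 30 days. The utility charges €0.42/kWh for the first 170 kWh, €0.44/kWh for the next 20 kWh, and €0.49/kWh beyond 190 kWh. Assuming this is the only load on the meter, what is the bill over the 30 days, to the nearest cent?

Runtime = 8 h/day × 30 days = 240 h
Energy = 1.32 kW × 240 h = 316.8 kWh
Tier 1 (0–170 kWh): 170 × €0.42 = €71.4
Tier 2 (170–190 kWh): 20 × €0.44 = €8.8
Above 190 kWh: 126.8 × €0.49 = €62.132
Bill = €142.33

€142.33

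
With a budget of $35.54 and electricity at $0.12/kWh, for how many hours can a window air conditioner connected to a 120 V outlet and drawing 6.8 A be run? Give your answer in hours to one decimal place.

Power = 6.8 A × 120 V = 816 W = 0.816 kW
Energy available = $35.54 ÷ $0.12/kWh = 296.1667 kWh
Hours = 296.1667 kWh ÷ 0.816 kW = 362.9 h

362.9 h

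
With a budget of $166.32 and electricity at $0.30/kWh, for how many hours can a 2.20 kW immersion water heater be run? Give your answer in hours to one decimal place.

Energy available = $166.32 ÷ $0.30/kWh = 554.4 kWh
Hours = 554.4 kWh ÷ 2.2 kW = 252.0 h

252.0 h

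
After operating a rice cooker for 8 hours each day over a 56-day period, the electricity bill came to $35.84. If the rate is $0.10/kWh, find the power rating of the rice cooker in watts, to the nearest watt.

800 W

Energy = $35.84 ÷ $0.10/kWh = 358.4 kWh
Runtime = 8 h/day × 56 days = 448 h
Power = 358.4 kWh ÷ 448 h = 0.8 kW = 800 W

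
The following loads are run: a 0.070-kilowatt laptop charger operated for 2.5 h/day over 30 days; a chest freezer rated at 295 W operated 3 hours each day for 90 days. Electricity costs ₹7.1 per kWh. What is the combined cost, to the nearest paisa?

₹602.79

laptop charger: Runtime = 2.5 h/day × 30 days = 75 h
laptop charger: 0.07 kW × 75 h = 5.25 kWh
chest freezer: Runtime = 3 h/day × 90 days = 270 h
chest freezer: 0.295 kW × 270 h = 79.65 kWh
Total energy = 84.9 kWh
Cost = 84.9 × ₹7.1 = ₹602.79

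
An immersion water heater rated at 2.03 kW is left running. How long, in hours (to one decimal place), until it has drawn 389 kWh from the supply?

191.6 h

Hours = 389 kWh ÷ 2.03 kW = 191.6 h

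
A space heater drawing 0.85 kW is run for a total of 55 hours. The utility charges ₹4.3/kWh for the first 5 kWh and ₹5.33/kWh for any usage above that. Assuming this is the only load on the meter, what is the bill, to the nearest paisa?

₹244.03

Energy = 0.85 kW × 55 h = 46.75 kWh
Tier 1 (0–5 kWh): 5 × ₹4.3 = ₹21.5
Above 5 kWh: 41.75 × ₹5.33 = ₹222.5275
Bill = ₹244.03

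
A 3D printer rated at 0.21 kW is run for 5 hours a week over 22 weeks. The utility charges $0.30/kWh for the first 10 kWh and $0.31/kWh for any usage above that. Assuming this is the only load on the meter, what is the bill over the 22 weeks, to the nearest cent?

Runtime = 5 h/week × 22 weeks = 110 h
Energy = 0.21 kW × 110 h = 23.1 kWh
Tier 1 (0–10 kWh): 10 × $0.30 = $3
Above 10 kWh: 13.1 × $0.31 = $4.061
Bill = $7.06

$7.06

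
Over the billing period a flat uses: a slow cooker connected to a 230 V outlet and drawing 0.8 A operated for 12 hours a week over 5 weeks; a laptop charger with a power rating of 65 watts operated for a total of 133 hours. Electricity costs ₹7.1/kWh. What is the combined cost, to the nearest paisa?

₹139.76

slow cooker: Power = 0.8 A × 230 V = 184 W = 0.184 kW
slow cooker: Runtime = 12 h/week × 5 weeks = 60 h
slow cooker: 0.184 kW × 60 h = 11.04 kWh
laptop charger: 0.065 kW × 133 h = 8.645 kWh
Total energy = 19.685 kWh
Cost = 19.685 × ₹7.1 = ₹139.76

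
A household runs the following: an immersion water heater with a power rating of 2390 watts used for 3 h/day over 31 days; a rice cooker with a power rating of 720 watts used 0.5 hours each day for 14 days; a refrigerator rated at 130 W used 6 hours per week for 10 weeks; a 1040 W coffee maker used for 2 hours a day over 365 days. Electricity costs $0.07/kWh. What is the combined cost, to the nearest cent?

immersion water heater: Runtime = 3 h/day × 31 days = 93 h
immersion water heater: 2.39 kW × 93 h = 222.27 kWh
rice cooker: Runtime = 0.5 h/day × 14 days = 7 h
rice cooker: 0.72 kW × 7 h = 5.04 kWh
refrigerator: Runtime = 6 h/week × 10 weeks = 60 h
refrigerator: 0.13 kW × 60 h = 7.8 kWh
coffee maker: Runtime = 2 h/day × 365 days = 730 h
coffee maker: 1.04 kW × 730 h = 759.2 kWh
Total energy = 994.31 kWh
Cost = 994.31 × $0.07 = $69.60

$69.60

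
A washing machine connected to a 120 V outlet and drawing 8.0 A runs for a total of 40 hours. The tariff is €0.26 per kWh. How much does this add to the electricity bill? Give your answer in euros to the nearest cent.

€9.98

Power = 8.0 A × 120 V = 960 W = 0.96 kW
Energy = 0.96 kW × 40 h = 38.4 kWh
Cost = 38.4 kWh × €0.26/kWh = €9.98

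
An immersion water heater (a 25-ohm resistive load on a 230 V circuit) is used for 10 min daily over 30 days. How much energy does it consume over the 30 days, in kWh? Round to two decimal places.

10.58 kWh

Power = V²/R = 230²/25 = 2116 W = 2.116 kW
Runtime = 10 min × 30 = 300 min = 5 h
Energy = 2.116 kW × 5 h = 10.58 kWh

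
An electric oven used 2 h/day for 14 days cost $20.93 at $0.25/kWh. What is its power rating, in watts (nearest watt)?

2990 W

Energy = $20.93 ÷ $0.25/kWh = 83.72 kWh
Runtime = 2 h/day × 14 days = 28 h
Power = 83.72 kWh ÷ 28 h = 2.99 kW = 2990 W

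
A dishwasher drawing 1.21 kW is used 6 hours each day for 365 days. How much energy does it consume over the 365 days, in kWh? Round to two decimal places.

2649.90 kWh

Runtime = 6 h/day × 365 days = 2190 h
Energy = 1.21 kW × 2190 h = 2649.9 kWh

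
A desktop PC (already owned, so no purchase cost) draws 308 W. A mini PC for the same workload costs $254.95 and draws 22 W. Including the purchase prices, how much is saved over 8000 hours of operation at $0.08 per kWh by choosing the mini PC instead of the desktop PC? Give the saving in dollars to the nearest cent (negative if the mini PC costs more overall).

-$71.91

desktop PC: $0.00 + (308/1000) kW × 8000 h × $0.08 = $0.00 + $197.12 = $197.12
mini PC: $254.95 + (22/1000) kW × 8000 h × $0.08 = $254.95 + $14.08 = $269.03
Saving = $197.12 − $269.03 = −$71.91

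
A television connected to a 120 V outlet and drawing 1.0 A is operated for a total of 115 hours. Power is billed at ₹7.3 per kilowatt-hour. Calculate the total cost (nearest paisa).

₹100.74

Power = 1.0 A × 120 V = 120 W = 0.12 kW
Energy = 0.12 kW × 115 h = 13.8 kWh
Cost = 13.8 kWh × ₹7.3/kWh = ₹100.74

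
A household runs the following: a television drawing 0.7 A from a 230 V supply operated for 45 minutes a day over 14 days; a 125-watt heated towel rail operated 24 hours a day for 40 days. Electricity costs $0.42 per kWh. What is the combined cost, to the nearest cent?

television: Power = 0.7 A × 230 V = 161 W = 0.161 kW
television: Runtime = 45 min × 14 = 630 min = 10.5 h
television: 0.161 kW × 10.5 h = 1.6905 kWh
heated towel rail: Runtime = 24 h × 40 = 960 h
heated towel rail: 0.125 kW × 960 h = 120 kWh
Total energy = 121.6905 kWh
Cost = 121.6905 × $0.42 = $51.11

$51.11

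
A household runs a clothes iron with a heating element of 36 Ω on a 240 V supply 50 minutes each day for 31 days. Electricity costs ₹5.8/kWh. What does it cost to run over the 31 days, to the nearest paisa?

Power = V²/R = 240²/36 = 1600 W = 1.6 kW
Runtime = 50 min × 31 = 1550 min = 25.833333… h
Energy = 1.6 kW × 25.833333… h = 41.333333… kWh
Cost = 41.333333… kWh × ₹5.8/kWh = ₹239.73

₹239.73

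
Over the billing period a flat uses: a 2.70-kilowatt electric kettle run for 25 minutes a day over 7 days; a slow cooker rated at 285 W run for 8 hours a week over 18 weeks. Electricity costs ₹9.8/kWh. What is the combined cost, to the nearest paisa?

₹479.37

electric kettle: Runtime = 25 min × 7 = 175 min = 2.916666… h
electric kettle: 2.7 kW × 2.916666… h = 7.875 kWh
slow cooker: Runtime = 8 h/week × 18 weeks = 144 h
slow cooker: 0.285 kW × 144 h = 41.04 kWh
Total energy = 48.915 kWh
Cost = 48.915 × ₹9.8 = ₹479.37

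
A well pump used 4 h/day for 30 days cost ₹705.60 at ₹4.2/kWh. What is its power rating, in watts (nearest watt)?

1400 W

Energy = ₹705.60 ÷ ₹4.2/kWh = 168 kWh
Runtime = 4 h/day × 30 days = 120 h
Power = 168 kWh ÷ 120 h = 1.4 kW = 1400 W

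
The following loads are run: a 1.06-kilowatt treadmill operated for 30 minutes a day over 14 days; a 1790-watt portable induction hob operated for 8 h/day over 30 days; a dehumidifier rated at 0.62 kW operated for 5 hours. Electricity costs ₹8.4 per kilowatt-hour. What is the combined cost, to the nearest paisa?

₹3697.01

treadmill: Runtime = 30 min × 14 = 420 min = 7 h
treadmill: 1.06 kW × 7 h = 7.42 kWh
portable induction hob: Runtime = 8 h/day × 30 days = 240 h
portable induction hob: 1.79 kW × 240 h = 429.6 kWh
dehumidifier: 0.62 kW × 5 h = 3.1 kWh
Total energy = 440.12 kWh
Cost = 440.12 × ₹8.4 = ₹3697.01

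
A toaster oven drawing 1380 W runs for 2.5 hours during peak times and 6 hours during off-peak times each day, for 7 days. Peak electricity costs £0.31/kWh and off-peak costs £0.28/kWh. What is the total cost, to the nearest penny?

Peak energy = 1.38 kW × 2.5 h × 7 = 24.15 kWh
Off-peak energy = 1.38 kW × 6 h × 7 = 57.96 kWh
Cost = 24.15 × £0.31 + 57.96 × £0.28 = £7.4865 + £16.2288 = £23.72

£23.72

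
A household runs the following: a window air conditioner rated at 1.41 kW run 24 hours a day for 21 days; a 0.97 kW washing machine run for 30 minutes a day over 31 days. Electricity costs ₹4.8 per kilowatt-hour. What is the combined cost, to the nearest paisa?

₹3483.24

window air conditioner: Runtime = 24 h × 21 = 504 h
window air conditioner: 1.41 kW × 504 h = 710.64 kWh
washing machine: Runtime = 30 min × 31 = 930 min = 15.5 h
washing machine: 0.97 kW × 15.5 h = 15.035 kWh
Total energy = 725.675 kWh
Cost = 725.675 × ₹4.8 = ₹3483.24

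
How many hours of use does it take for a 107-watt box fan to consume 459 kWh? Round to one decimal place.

Hours = 459 kWh ÷ 0.107 kW = 4289.7 h

4289.7 h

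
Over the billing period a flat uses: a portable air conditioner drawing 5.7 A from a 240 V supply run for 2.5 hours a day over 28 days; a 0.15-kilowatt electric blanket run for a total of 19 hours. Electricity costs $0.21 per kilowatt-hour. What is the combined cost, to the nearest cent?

$20.71

portable air conditioner: Power = 5.7 A × 240 V = 1368 W = 1.368 kW
portable air conditioner: Runtime = 2.5 h/day × 28 days = 70 h
portable air conditioner: 1.368 kW × 70 h = 95.76 kWh
electric blanket: 0.15 kW × 19 h = 2.85 kWh
Total energy = 98.61 kWh
Cost = 98.61 × $0.21 = $20.71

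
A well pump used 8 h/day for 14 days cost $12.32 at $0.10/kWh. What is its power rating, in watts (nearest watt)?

Energy = $12.32 ÷ $0.10/kWh = 123.2 kWh
Runtime = 8 h/day × 14 days = 112 h
Power = 123.2 kWh ÷ 112 h = 1.1 kW = 1100 W

1100 W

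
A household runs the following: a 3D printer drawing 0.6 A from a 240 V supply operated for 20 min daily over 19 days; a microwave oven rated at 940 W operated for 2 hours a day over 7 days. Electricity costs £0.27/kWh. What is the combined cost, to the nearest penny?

3D printer: Power = 0.6 A × 240 V = 144 W = 0.144 kW
3D printer: Runtime = 20 min × 19 = 380 min = 6.333333… h
3D printer: 0.144 kW × 6.333333… h = 0.912 kWh
microwave oven: Runtime = 2 h/day × 7 days = 14 h
microwave oven: 0.94 kW × 14 h = 13.16 kWh
Total energy = 14.072 kWh
Cost = 14.072 × £0.27 = £3.80

£3.80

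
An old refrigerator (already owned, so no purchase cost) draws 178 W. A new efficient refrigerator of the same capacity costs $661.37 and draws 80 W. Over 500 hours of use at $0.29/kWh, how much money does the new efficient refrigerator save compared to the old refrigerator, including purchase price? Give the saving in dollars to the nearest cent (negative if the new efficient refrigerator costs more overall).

old refrigerator: $0.00 + (178/1000) kW × 500 h × $0.29 = $0.00 + $25.81 = $25.81
new efficient refrigerator: $661.37 + (80/1000) kW × 500 h × $0.29 = $661.37 + $11.6 = $672.97
Saving = $25.81 − $672.97 = −$647.16

-$647.16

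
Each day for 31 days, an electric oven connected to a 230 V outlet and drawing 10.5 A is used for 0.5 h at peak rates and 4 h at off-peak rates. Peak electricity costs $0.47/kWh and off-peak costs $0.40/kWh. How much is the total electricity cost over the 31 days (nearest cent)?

$137.38

Power = 10.5 A × 230 V = 2415 W = 2.415 kW
Peak energy = 2.415 kW × 0.5 h × 31 = 37.4325 kWh
Off-peak energy = 2.415 kW × 4 h × 31 = 299.46 kWh
Cost = 37.4325 × $0.47 + 299.46 × $0.40 = $17.593275 + $119.784 = $137.38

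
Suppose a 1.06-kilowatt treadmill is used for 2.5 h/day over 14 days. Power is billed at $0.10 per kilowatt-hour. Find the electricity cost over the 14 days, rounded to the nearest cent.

Runtime = 2.5 h/day × 14 days = 35 h
Energy = 1.06 kW × 35 h = 37.1 kWh
Cost = 37.1 kWh × $0.10/kWh = $3.71

$3.71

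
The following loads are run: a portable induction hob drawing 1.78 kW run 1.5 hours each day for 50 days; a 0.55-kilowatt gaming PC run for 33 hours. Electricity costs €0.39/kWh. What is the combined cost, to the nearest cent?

portable induction hob: Runtime = 1.5 h/day × 50 days = 75 h
portable induction hob: 1.78 kW × 75 h = 133.5 kWh
gaming PC: 0.55 kW × 33 h = 18.15 kWh
Total energy = 151.65 kWh
Cost = 151.65 × €0.39 = €59.14

€59.14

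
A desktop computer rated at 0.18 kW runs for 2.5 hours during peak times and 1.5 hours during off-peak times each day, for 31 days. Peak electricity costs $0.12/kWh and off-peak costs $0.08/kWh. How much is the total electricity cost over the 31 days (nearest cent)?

Peak energy = 0.18 kW × 2.5 h × 31 = 13.95 kWh
Off-peak energy = 0.18 kW × 1.5 h × 31 = 8.37 kWh
Cost = 13.95 × $0.12 + 8.37 × $0.08 = $1.674 + $0.6696 = $2.34

$2.34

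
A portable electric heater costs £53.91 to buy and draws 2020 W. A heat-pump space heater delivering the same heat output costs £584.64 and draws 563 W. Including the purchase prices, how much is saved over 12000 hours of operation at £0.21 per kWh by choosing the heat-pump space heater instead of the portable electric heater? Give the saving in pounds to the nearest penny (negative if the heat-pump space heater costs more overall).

portable electric heater: £53.91 + (2020/1000) kW × 12000 h × £0.21 = £53.91 + £5090.4 = £5144.31
heat-pump space heater: £584.64 + (563/1000) kW × 12000 h × £0.21 = £584.64 + £1418.76 = £2003.4
Saving = £5144.31 − £2003.4 = £3140.91

£3140.91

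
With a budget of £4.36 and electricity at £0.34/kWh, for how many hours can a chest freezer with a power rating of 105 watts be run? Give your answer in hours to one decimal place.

Energy available = £4.36 ÷ £0.34/kWh = 12.8235 kWh
Hours = 12.8235 kWh ÷ 0.105 kW = 122.1 h

122.1 h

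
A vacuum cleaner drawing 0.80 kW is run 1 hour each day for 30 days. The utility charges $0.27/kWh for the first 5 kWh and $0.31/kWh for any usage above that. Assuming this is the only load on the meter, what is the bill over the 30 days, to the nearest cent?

$7.24

Runtime = 1 h/day × 30 days = 30 h
Energy = 0.8 kW × 30 h = 24 kWh
Tier 1 (0–5 kWh): 5 × $0.27 = $1.35
Above 5 kWh: 19 × $0.31 = $5.89
Bill = $7.24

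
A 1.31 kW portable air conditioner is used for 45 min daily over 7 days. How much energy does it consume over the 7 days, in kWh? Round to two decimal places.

Runtime = 45 min × 7 = 315 min = 5.25 h
Energy = 1.31 kW × 5.25 h = 6.8775 kWh ≈ 6.88 kWh

6.88 kWh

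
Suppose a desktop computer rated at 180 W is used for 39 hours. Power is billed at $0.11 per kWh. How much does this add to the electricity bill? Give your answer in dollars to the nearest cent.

$0.77

Energy = 0.18 kW × 39 h = 7.02 kWh
Cost = 7.02 kWh × $0.11/kWh = $0.77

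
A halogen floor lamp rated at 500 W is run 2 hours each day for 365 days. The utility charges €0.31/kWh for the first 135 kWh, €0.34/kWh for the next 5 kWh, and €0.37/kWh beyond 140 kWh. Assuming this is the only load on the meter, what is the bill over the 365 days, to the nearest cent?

€126.80

Runtime = 2 h/day × 365 days = 730 h
Energy = 0.5 kW × 730 h = 365 kWh
Tier 1 (0–135 kWh): 135 × €0.31 = €41.85
Tier 2 (135–140 kWh): 5 × €0.34 = €1.7
Above 140 kWh: 225 × €0.37 = €83.25
Bill = €126.80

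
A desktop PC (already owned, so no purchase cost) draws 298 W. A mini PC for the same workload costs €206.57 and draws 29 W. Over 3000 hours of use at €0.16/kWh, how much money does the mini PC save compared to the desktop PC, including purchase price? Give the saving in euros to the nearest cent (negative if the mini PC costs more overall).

desktop PC: €0.00 + (298/1000) kW × 3000 h × €0.16 = €0.00 + €143.04 = €143.04
mini PC: €206.57 + (29/1000) kW × 3000 h × €0.16 = €206.57 + €13.92 = €220.49
Saving = €143.04 − €220.49 = −€77.45

-€77.45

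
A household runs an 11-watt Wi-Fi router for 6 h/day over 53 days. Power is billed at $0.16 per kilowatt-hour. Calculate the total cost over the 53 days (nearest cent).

$0.56

Runtime = 6 h/day × 53 days = 318 h
Energy = 0.011 kW × 318 h = 3.498 kWh
Cost = 3.498 kWh × $0.16/kWh = $0.56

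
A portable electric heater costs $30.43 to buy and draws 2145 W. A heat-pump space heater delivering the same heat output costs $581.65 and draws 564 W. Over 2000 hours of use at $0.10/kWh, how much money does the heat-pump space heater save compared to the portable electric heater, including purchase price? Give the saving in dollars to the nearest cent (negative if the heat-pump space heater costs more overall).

-$235.02

portable electric heater: $30.43 + (2145/1000) kW × 2000 h × $0.10 = $30.43 + $429 = $459.43
heat-pump space heater: $581.65 + (564/1000) kW × 2000 h × $0.10 = $581.65 + $112.8 = $694.45
Saving = $459.43 − $694.45 = −$235.02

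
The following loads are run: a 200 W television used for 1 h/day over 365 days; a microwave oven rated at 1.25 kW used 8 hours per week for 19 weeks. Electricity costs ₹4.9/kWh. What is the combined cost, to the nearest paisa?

₹1288.70

television: Runtime = 1 h/day × 365 days = 365 h
television: 0.2 kW × 365 h = 73 kWh
microwave oven: Runtime = 8 h/week × 19 weeks = 152 h
microwave oven: 1.25 kW × 152 h = 190 kWh
Total energy = 263 kWh
Cost = 263 × ₹4.9 = ₹1288.70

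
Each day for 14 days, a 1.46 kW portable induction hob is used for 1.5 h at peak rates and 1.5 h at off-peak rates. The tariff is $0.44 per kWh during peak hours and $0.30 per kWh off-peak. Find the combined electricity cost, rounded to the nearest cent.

Peak energy = 1.46 kW × 1.5 h × 14 = 30.66 kWh
Off-peak energy = 1.46 kW × 1.5 h × 14 = 30.66 kWh
Cost = 30.66 × $0.44 + 30.66 × $0.30 = $13.4904 + $9.198 = $22.69

$22.69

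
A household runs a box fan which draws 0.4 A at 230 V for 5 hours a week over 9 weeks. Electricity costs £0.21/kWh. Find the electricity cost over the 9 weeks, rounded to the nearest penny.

£0.87

Power = 0.4 A × 230 V = 92 W = 0.092 kW
Runtime = 5 h/week × 9 weeks = 45 h
Energy = 0.092 kW × 45 h = 4.14 kWh
Cost = 4.14 kWh × £0.21/kWh = £0.87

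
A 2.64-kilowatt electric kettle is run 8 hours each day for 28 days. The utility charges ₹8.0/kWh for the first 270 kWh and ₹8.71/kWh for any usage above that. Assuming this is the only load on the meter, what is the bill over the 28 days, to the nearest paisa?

Runtime = 8 h/day × 28 days = 224 h
Energy = 2.64 kW × 224 h = 591.36 kWh
Tier 1 (0–270 kWh): 270 × ₹8.0 = ₹2160
Above 270 kWh: 321.36 × ₹8.71 = ₹2799.0456
Bill = ₹4959.05

₹4959.05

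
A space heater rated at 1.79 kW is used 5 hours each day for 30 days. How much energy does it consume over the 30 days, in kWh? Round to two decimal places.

268.50 kWh

Runtime = 5 h/day × 30 days = 150 h
Energy = 1.79 kW × 150 h = 268.5 kWh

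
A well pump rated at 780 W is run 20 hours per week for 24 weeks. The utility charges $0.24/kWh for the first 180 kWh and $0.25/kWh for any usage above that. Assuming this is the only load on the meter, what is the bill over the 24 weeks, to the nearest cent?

$91.80

Runtime = 20 h/week × 24 weeks = 480 h
Energy = 0.78 kW × 480 h = 374.4 kWh
Tier 1 (0–180 kWh): 180 × $0.24 = $43.2
Above 180 kWh: 194.4 × $0.25 = $48.6
Bill = $91.80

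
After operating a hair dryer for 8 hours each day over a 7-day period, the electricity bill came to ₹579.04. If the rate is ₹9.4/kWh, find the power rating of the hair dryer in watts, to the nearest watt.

1100 W

Energy = ₹579.04 ÷ ₹9.4/kWh = 61.6 kWh
Runtime = 8 h/day × 7 days = 56 h
Power = 61.6 kWh ÷ 56 h = 1.1 kW = 1100 W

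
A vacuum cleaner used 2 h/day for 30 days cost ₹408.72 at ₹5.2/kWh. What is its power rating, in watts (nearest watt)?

1310 W

Energy = ₹408.72 ÷ ₹5.2/kWh = 78.6 kWh
Runtime = 2 h/day × 30 days = 60 h
Power = 78.6 kWh ÷ 60 h = 1.31 kW = 1310 W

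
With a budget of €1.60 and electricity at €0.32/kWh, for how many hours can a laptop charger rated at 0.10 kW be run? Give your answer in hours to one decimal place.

50.0 h

Energy available = €1.60 ÷ €0.32/kWh = 5 kWh
Hours = 5 kWh ÷ 0.1 kW = 50.0 h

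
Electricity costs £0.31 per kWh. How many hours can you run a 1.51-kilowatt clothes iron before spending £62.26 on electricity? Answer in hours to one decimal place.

133.0 h

Energy available = £62.26 ÷ £0.31/kWh = 200.8387 kWh
Hours = 200.8387 kWh ÷ 1.51 kW = 133.0 h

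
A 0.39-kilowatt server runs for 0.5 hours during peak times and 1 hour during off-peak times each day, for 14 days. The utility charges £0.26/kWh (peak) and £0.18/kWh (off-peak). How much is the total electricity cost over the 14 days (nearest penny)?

£1.69

Peak energy = 0.39 kW × 0.5 h × 14 = 2.73 kWh
Off-peak energy = 0.39 kW × 1 h × 14 = 5.46 kWh
Cost = 2.73 × £0.26 + 5.46 × £0.18 = £0.7098 + £0.9828 = £1.69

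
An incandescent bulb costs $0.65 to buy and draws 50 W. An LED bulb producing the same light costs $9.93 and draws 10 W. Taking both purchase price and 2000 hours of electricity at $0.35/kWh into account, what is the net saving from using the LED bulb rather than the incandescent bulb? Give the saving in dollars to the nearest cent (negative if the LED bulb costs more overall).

$18.72

incandescent bulb: $0.65 + (50/1000) kW × 2000 h × $0.35 = $0.65 + $35 = $35.65
LED bulb: $9.93 + (10/1000) kW × 2000 h × $0.35 = $9.93 + $7 = $16.93
Saving = $35.65 − $16.93 = $18.72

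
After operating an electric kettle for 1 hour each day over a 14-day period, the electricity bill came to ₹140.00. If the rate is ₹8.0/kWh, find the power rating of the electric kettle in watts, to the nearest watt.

Energy = ₹140.00 ÷ ₹8.0/kWh = 17.5 kWh
Runtime = 1 h/day × 14 days = 14 h
Power = 17.5 kWh ÷ 14 h = 1.25 kW = 1250 W

1250 W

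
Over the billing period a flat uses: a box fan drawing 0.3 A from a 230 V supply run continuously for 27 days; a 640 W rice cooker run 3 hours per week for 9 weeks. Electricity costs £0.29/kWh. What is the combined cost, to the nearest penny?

box fan: Power = 0.3 A × 230 V = 69 W = 0.069 kW
box fan: Runtime = 24 h × 27 = 648 h
box fan: 0.069 kW × 648 h = 44.712 kWh
rice cooker: Runtime = 3 h/week × 9 weeks = 27 h
rice cooker: 0.64 kW × 27 h = 17.28 kWh
Total energy = 61.992 kWh
Cost = 61.992 × £0.29 = £17.98

£17.98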